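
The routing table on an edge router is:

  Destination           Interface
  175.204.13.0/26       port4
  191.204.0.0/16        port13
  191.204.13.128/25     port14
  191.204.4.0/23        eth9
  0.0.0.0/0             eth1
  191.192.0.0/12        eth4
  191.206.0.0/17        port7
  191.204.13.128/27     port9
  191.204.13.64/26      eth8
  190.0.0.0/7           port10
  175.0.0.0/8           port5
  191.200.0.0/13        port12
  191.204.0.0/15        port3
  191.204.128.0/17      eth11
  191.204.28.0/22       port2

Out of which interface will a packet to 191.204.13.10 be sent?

port13

Routes whose prefix contains 191.204.13.10:
  0.0.0.0/0 (default, matches everything) -> eth1
  190.0.0.0/7 (190.0.0.0 - 191.255.255.255) -> port10
  191.192.0.0/12 (191.192.0.0 - 191.207.255.255) -> eth4
  191.200.0.0/13 (191.200.0.0 - 191.207.255.255) -> port12
  191.204.0.0/15 (191.204.0.0 - 191.205.255.255) -> port3
  191.204.0.0/16 (191.204.0.0 - 191.204.255.255) -> port13
More-specific entries that do NOT match:
  191.204.13.128/27 (191.204.13.128 - 191.204.13.159) does not contain 191.204.13.10
  175.204.13.0/26 (175.204.13.0 - 175.204.13.63) does not contain 191.204.13.10
  191.204.13.64/26 (191.204.13.64 - 191.204.13.127) does not contain 191.204.13.10
  191.204.13.128/25 (191.204.13.128 - 191.204.13.255) does not contain 191.204.13.10
  191.204.4.0/23 (191.204.4.0 - 191.204.5.255) does not contain 191.204.13.10
  191.204.28.0/22 (191.204.28.0 - 191.204.31.255) does not contain 191.204.13.10
  191.206.0.0/17 (191.206.0.0 - 191.206.127.255) does not contain 191.204.13.10
  191.204.128.0/17 (191.204.128.0 - 191.204.255.255) does not contain 191.204.13.10
Longest matching prefix is /16 -> interface port13.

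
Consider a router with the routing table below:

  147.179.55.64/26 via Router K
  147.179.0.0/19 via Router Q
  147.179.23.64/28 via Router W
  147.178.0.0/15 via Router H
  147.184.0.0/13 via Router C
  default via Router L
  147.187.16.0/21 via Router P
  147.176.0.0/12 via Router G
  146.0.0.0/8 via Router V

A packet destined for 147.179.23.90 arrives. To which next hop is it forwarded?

Routes whose prefix contains 147.179.23.90:
  0.0.0.0/0 (default, matches everything) -> Router L
  147.176.0.0/12 (147.176.0.0 - 147.191.255.255) -> Router G
  147.178.0.0/15 (147.178.0.0 - 147.179.255.255) -> Router H
  147.179.0.0/19 (147.179.0.0 - 147.179.31.255) -> Router Q
More-specific entries that do NOT match:
  147.179.23.64/28 (147.179.23.64 - 147.179.23.79) does not contain 147.179.23.90
  147.179.55.64/26 (147.179.55.64 - 147.179.55.127) does not contain 147.179.23.90
  147.187.16.0/21 (147.187.16.0 - 147.187.23.255) does not contain 147.179.23.90
Longest matching prefix is /19 -> next hop Router Q.

Router Q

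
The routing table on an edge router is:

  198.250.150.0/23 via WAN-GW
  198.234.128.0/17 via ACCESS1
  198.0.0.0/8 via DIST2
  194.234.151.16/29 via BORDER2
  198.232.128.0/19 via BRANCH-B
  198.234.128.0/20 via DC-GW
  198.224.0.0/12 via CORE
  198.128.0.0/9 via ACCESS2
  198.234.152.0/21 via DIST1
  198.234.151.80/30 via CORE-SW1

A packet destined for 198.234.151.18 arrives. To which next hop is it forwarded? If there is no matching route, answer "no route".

Routes whose prefix contains 198.234.151.18:
  198.0.0.0/8 (198.0.0.0 - 198.255.255.255) -> DIST2
  198.128.0.0/9 (198.128.0.0 - 198.255.255.255) -> ACCESS2
  198.224.0.0/12 (198.224.0.0 - 198.239.255.255) -> CORE
  198.234.128.0/17 (198.234.128.0 - 198.234.255.255) -> ACCESS1
More-specific entries that do NOT match:
  198.234.151.80/30 (198.234.151.80 - 198.234.151.83) does not contain 198.234.151.18
  194.234.151.16/29 (194.234.151.16 - 194.234.151.23) does not contain 198.234.151.18
  198.250.150.0/23 (198.250.150.0 - 198.250.151.255) does not contain 198.234.151.18
  198.234.152.0/21 (198.234.152.0 - 198.234.159.255) does not contain 198.234.151.18
  198.234.128.0/20 (198.234.128.0 - 198.234.143.255) does not contain 198.234.151.18
  198.232.128.0/19 (198.232.128.0 - 198.232.159.255) does not contain 198.234.151.18
Longest matching prefix is /17 -> next hop ACCESS1.

ACCESS1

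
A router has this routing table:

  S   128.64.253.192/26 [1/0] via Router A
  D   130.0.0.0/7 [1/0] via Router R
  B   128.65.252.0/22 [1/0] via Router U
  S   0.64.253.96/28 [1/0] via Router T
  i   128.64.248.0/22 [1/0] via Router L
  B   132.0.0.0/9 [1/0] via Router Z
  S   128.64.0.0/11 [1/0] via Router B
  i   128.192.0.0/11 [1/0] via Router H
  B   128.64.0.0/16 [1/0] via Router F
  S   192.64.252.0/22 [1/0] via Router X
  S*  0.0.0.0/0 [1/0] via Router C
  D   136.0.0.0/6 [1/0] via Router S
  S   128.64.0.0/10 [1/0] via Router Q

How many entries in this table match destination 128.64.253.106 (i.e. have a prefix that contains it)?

4

Prefixes containing 128.64.253.106:
  0.0.0.0/0 (default, matches everything)
  128.64.0.0/10 (128.64.0.0 - 128.127.255.255)
  128.64.0.0/11 (128.64.0.0 - 128.95.255.255)
  128.64.0.0/16 (128.64.0.0 - 128.64.255.255)
Total matching entries: 4.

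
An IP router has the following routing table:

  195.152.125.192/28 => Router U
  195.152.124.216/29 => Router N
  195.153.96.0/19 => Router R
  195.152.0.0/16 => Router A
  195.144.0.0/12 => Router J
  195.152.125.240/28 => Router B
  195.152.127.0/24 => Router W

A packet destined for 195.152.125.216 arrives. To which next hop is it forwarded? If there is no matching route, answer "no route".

Router A

Routes whose prefix contains 195.152.125.216:
  195.144.0.0/12 (195.144.0.0 - 195.159.255.255) -> Router J
  195.152.0.0/16 (195.152.0.0 - 195.152.255.255) -> Router A
More-specific entries that do NOT match:
  195.152.124.216/29 (195.152.124.216 - 195.152.124.223) does not contain 195.152.125.216
  195.152.125.192/28 (195.152.125.192 - 195.152.125.207) does not contain 195.152.125.216
  195.152.125.240/28 (195.152.125.240 - 195.152.125.255) does not contain 195.152.125.216
  195.152.127.0/24 (195.152.127.0 - 195.152.127.255) does not contain 195.152.125.216
  195.153.96.0/19 (195.153.96.0 - 195.153.127.255) does not contain 195.152.125.216
Longest matching prefix is /16 -> next hop Router A.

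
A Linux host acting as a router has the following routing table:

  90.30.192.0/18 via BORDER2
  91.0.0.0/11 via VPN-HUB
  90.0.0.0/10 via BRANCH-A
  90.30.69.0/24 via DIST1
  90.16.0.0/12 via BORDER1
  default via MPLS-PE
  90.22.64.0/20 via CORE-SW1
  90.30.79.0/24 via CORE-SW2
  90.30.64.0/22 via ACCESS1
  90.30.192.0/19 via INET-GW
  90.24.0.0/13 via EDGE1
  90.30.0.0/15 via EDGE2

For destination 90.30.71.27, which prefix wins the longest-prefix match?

Entries matching 90.30.71.27:
  0.0.0.0/0 (default, matches everything)
  90.0.0.0/10 (90.0.0.0 - 90.63.255.255)
  90.16.0.0/12 (90.16.0.0 - 90.31.255.255)
  90.24.0.0/13 (90.24.0.0 - 90.31.255.255)
  90.30.0.0/15 (90.30.0.0 - 90.31.255.255)
Most specific is 90.30.0.0/15.

90.30.0.0/15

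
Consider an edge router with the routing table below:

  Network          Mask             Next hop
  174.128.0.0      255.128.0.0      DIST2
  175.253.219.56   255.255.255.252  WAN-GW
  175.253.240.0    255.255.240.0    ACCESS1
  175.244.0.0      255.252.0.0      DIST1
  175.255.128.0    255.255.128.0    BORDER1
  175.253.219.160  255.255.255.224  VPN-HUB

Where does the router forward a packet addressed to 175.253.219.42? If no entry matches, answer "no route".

no route

No entry's prefix contains 175.253.219.42; there is no default route.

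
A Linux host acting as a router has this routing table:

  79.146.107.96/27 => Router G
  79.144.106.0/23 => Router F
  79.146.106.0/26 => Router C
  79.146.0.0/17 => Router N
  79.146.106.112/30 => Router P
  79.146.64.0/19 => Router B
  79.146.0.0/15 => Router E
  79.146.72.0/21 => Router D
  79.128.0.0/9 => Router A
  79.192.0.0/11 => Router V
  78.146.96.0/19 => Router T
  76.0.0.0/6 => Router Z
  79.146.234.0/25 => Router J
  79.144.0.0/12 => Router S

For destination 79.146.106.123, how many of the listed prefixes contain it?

5

Prefixes containing 79.146.106.123:
  76.0.0.0/6 (76.0.0.0 - 79.255.255.255)
  79.128.0.0/9 (79.128.0.0 - 79.255.255.255)
  79.144.0.0/12 (79.144.0.0 - 79.159.255.255)
  79.146.0.0/15 (79.146.0.0 - 79.147.255.255)
  79.146.0.0/17 (79.146.0.0 - 79.146.127.255)
Total matching entries: 5.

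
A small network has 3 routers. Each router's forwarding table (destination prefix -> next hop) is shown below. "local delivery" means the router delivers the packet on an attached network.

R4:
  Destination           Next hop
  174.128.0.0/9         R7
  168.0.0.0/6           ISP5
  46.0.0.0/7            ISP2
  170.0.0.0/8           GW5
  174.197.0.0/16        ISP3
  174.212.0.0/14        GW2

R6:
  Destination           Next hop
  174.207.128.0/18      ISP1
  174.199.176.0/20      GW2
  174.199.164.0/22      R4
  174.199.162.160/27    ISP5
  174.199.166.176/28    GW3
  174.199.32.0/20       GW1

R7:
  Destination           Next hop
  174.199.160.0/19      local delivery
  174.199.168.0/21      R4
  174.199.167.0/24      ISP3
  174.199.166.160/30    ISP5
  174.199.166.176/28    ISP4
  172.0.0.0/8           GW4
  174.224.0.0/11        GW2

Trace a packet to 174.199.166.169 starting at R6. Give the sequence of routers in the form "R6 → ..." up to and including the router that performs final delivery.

R6 → R4 → R7

At R6: longest match for 174.199.166.169 is 174.199.164.0/22 -> R4
At R4: longest match for 174.199.166.169 is 174.128.0.0/9 -> R7
At R7: longest match for 174.199.166.169 is 174.199.160.0/19 -> local delivery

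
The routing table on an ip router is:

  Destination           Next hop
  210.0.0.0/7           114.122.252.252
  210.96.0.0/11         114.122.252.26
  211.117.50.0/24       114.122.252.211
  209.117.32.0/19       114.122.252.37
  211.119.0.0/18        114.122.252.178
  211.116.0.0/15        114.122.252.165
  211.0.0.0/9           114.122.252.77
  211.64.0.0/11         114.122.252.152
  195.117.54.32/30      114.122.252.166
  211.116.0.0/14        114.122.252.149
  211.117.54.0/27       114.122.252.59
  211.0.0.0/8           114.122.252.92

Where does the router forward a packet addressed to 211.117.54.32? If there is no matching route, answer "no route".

114.122.252.165

Routes whose prefix contains 211.117.54.32:
  210.0.0.0/7 (210.0.0.0 - 211.255.255.255) -> 114.122.252.252
  211.0.0.0/8 (211.0.0.0 - 211.255.255.255) -> 114.122.252.92
  211.0.0.0/9 (211.0.0.0 - 211.127.255.255) -> 114.122.252.77
  211.116.0.0/14 (211.116.0.0 - 211.119.255.255) -> 114.122.252.149
  211.116.0.0/15 (211.116.0.0 - 211.117.255.255) -> 114.122.252.165
More-specific entries that do NOT match:
  195.117.54.32/30 (195.117.54.32 - 195.117.54.35) does not contain 211.117.54.32
  211.117.54.0/27 (211.117.54.0 - 211.117.54.31) does not contain 211.117.54.32
  211.117.50.0/24 (211.117.50.0 - 211.117.50.255) does not contain 211.117.54.32
  209.117.32.0/19 (209.117.32.0 - 209.117.63.255) does not contain 211.117.54.32
  211.119.0.0/18 (211.119.0.0 - 211.119.63.255) does not contain 211.117.54.32
Longest matching prefix is /15 -> next hop 114.122.252.165.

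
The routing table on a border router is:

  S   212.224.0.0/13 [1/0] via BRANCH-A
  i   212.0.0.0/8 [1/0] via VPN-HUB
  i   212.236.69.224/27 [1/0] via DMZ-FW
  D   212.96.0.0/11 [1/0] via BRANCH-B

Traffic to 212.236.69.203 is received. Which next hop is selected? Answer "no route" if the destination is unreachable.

Routes whose prefix contains 212.236.69.203:
  212.0.0.0/8 (212.0.0.0 - 212.255.255.255) -> VPN-HUB
More-specific entries that do NOT match:
  212.236.69.224/27 (212.236.69.224 - 212.236.69.255) does not contain 212.236.69.203
  212.224.0.0/13 (212.224.0.0 - 212.231.255.255) does not contain 212.236.69.203
  212.96.0.0/11 (212.96.0.0 - 212.127.255.255) does not contain 212.236.69.203
Longest matching prefix is /8 -> next hop VPN-HUB.

VPN-HUB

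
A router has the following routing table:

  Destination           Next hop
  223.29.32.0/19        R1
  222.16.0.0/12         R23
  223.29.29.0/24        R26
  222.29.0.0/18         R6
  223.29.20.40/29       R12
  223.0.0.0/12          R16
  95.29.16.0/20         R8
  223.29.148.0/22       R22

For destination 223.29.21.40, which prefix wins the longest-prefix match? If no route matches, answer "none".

223.29.21.40 is outside every listed prefix and there is no default route.

none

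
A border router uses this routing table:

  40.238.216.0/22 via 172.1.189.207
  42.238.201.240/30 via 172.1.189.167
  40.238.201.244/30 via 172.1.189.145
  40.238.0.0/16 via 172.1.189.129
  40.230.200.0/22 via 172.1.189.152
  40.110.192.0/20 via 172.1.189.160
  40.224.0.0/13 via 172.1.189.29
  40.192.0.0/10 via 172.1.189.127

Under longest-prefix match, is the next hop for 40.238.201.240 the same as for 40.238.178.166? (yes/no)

40.238.201.240: longest match 40.238.0.0/16 -> 172.1.189.129
40.238.178.166: longest match 40.238.0.0/16 -> 172.1.189.129

yes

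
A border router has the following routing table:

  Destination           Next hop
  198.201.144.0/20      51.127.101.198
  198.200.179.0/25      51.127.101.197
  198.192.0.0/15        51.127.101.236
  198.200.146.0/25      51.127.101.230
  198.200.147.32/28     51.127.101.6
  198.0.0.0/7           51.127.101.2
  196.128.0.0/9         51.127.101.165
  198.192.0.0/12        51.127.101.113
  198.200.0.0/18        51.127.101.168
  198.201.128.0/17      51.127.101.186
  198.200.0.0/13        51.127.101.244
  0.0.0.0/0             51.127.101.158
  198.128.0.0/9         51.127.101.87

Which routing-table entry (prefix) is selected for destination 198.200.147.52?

Entries matching 198.200.147.52:
  0.0.0.0/0 (default, matches everything)
  198.0.0.0/7 (198.0.0.0 - 199.255.255.255)
  198.128.0.0/9 (198.128.0.0 - 198.255.255.255)
  198.192.0.0/12 (198.192.0.0 - 198.207.255.255)
  198.200.0.0/13 (198.200.0.0 - 198.207.255.255)
Most specific is 198.200.0.0/13.

198.200.0.0/13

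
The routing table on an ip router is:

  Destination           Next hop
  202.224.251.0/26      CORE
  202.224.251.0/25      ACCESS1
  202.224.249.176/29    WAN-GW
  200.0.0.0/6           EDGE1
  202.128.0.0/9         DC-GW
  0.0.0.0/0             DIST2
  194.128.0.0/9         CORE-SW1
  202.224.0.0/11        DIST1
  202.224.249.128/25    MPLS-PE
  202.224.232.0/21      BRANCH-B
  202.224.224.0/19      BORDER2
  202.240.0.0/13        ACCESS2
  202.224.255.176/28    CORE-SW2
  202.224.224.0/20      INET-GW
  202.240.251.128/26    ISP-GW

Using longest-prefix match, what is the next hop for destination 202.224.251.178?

BORDER2

Routes whose prefix contains 202.224.251.178:
  0.0.0.0/0 (default, matches everything) -> DIST2
  200.0.0.0/6 (200.0.0.0 - 203.255.255.255) -> EDGE1
  202.128.0.0/9 (202.128.0.0 - 202.255.255.255) -> DC-GW
  202.224.0.0/11 (202.224.0.0 - 202.255.255.255) -> DIST1
  202.224.224.0/19 (202.224.224.0 - 202.224.255.255) -> BORDER2
More-specific entries that do NOT match:
  202.224.249.176/29 (202.224.249.176 - 202.224.249.183) does not contain 202.224.251.178
  202.224.255.176/28 (202.224.255.176 - 202.224.255.191) does not contain 202.224.251.178
  202.224.251.0/26 (202.224.251.0 - 202.224.251.63) does not contain 202.224.251.178
  202.240.251.128/26 (202.240.251.128 - 202.240.251.191) does not contain 202.224.251.178
  202.224.251.0/25 (202.224.251.0 - 202.224.251.127) does not contain 202.224.251.178
  202.224.249.128/25 (202.224.249.128 - 202.224.249.255) does not contain 202.224.251.178
  202.224.232.0/21 (202.224.232.0 - 202.224.239.255) does not contain 202.224.251.178
  202.224.224.0/20 (202.224.224.0 - 202.224.239.255) does not contain 202.224.251.178
Longest matching prefix is /19 -> next hop BORDER2.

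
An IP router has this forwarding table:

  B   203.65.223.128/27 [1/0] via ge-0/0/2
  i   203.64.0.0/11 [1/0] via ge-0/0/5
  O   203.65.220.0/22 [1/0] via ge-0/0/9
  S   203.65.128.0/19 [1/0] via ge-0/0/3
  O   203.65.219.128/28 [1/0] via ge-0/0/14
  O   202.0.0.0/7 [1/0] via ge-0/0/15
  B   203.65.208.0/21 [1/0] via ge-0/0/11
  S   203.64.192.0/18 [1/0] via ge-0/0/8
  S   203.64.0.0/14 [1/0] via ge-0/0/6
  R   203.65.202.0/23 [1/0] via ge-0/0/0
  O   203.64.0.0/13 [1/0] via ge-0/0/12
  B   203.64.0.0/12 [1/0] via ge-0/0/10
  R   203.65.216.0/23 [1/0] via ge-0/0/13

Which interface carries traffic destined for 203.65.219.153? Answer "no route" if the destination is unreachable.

ge-0/0/6

Routes whose prefix contains 203.65.219.153:
  202.0.0.0/7 (202.0.0.0 - 203.255.255.255) -> ge-0/0/15
  203.64.0.0/11 (203.64.0.0 - 203.95.255.255) -> ge-0/0/5
  203.64.0.0/12 (203.64.0.0 - 203.79.255.255) -> ge-0/0/10
  203.64.0.0/13 (203.64.0.0 - 203.71.255.255) -> ge-0/0/12
  203.64.0.0/14 (203.64.0.0 - 203.67.255.255) -> ge-0/0/6
More-specific entries that do NOT match:
  203.65.219.128/28 (203.65.219.128 - 203.65.219.143) does not contain 203.65.219.153
  203.65.223.128/27 (203.65.223.128 - 203.65.223.159) does not contain 203.65.219.153
  203.65.202.0/23 (203.65.202.0 - 203.65.203.255) does not contain 203.65.219.153
  203.65.216.0/23 (203.65.216.0 - 203.65.217.255) does not contain 203.65.219.153
  203.65.220.0/22 (203.65.220.0 - 203.65.223.255) does not contain 203.65.219.153
  203.65.208.0/21 (203.65.208.0 - 203.65.215.255) does not contain 203.65.219.153
  203.65.128.0/19 (203.65.128.0 - 203.65.159.255) does not contain 203.65.219.153
  203.64.192.0/18 (203.64.192.0 - 203.64.255.255) does not contain 203.65.219.153
Longest matching prefix is /14 -> interface ge-0/0/6.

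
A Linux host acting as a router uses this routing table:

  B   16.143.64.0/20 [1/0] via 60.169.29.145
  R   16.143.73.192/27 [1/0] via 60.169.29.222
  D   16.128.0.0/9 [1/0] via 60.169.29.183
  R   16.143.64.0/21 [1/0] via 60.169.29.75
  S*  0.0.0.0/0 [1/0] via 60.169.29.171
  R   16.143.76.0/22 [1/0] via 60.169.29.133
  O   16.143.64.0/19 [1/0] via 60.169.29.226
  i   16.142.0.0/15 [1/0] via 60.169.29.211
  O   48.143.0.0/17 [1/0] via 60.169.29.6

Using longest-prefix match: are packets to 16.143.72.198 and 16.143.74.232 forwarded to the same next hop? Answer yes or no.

16.143.72.198: longest match 16.143.64.0/20 -> 60.169.29.145
16.143.74.232: longest match 16.143.64.0/20 -> 60.169.29.145

yes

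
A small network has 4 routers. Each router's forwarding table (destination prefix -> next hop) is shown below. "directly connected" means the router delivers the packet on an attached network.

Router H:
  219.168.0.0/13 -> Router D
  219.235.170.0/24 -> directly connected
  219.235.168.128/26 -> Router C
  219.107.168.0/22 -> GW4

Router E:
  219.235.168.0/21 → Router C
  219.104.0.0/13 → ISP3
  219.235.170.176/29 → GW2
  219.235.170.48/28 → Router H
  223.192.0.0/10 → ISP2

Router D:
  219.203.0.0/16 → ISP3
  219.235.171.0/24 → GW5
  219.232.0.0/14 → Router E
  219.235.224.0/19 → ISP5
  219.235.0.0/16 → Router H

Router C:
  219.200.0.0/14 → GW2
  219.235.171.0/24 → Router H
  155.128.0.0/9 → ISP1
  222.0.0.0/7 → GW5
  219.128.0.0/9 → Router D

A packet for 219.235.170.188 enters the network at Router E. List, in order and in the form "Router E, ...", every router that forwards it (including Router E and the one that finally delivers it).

At Router E: longest match for 219.235.170.188 is 219.235.168.0/21 -> Router C
At Router C: longest match for 219.235.170.188 is 219.128.0.0/9 -> Router D
At Router D: longest match for 219.235.170.188 is 219.235.0.0/16 -> Router H
At Router H: longest match for 219.235.170.188 is 219.235.170.0/24 -> directly connected

Router E, Router C, Router D, Router H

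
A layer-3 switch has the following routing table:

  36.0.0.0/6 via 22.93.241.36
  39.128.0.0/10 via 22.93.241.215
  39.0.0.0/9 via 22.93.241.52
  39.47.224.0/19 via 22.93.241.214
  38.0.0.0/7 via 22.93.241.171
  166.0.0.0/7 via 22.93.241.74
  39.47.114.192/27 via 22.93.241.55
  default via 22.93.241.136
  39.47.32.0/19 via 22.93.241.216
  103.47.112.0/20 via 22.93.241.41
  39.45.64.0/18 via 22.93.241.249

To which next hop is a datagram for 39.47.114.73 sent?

22.93.241.52

Routes whose prefix contains 39.47.114.73:
  0.0.0.0/0 (default, matches everything) -> 22.93.241.136
  36.0.0.0/6 (36.0.0.0 - 39.255.255.255) -> 22.93.241.36
  38.0.0.0/7 (38.0.0.0 - 39.255.255.255) -> 22.93.241.171
  39.0.0.0/9 (39.0.0.0 - 39.127.255.255) -> 22.93.241.52
More-specific entries that do NOT match:
  39.47.114.192/27 (39.47.114.192 - 39.47.114.223) does not contain 39.47.114.73
  103.47.112.0/20 (103.47.112.0 - 103.47.127.255) does not contain 39.47.114.73
  39.47.224.0/19 (39.47.224.0 - 39.47.255.255) does not contain 39.47.114.73
  39.47.32.0/19 (39.47.32.0 - 39.47.63.255) does not contain 39.47.114.73
  39.45.64.0/18 (39.45.64.0 - 39.45.127.255) does not contain 39.47.114.73
  39.128.0.0/10 (39.128.0.0 - 39.191.255.255) does not contain 39.47.114.73
Longest matching prefix is /9 -> next hop 22.93.241.52.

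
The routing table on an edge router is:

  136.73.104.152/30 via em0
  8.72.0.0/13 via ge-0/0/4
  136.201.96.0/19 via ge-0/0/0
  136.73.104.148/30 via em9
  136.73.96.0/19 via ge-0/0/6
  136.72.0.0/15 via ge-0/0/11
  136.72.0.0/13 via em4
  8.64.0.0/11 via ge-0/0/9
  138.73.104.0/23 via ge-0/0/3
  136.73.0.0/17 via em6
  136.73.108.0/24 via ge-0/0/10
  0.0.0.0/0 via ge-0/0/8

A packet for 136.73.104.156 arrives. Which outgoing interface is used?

Routes whose prefix contains 136.73.104.156:
  0.0.0.0/0 (default, matches everything) -> ge-0/0/8
  136.72.0.0/13 (136.72.0.0 - 136.79.255.255) -> em4
  136.72.0.0/15 (136.72.0.0 - 136.73.255.255) -> ge-0/0/11
  136.73.0.0/17 (136.73.0.0 - 136.73.127.255) -> em6
  136.73.96.0/19 (136.73.96.0 - 136.73.127.255) -> ge-0/0/6
More-specific entries that do NOT match:
  136.73.104.152/30 (136.73.104.152 - 136.73.104.155) does not contain 136.73.104.156
  136.73.104.148/30 (136.73.104.148 - 136.73.104.151) does not contain 136.73.104.156
  136.73.108.0/24 (136.73.108.0 - 136.73.108.255) does not contain 136.73.104.156
  138.73.104.0/23 (138.73.104.0 - 138.73.105.255) does not contain 136.73.104.156
Longest matching prefix is /19 -> interface ge-0/0/6.

ge-0/0/6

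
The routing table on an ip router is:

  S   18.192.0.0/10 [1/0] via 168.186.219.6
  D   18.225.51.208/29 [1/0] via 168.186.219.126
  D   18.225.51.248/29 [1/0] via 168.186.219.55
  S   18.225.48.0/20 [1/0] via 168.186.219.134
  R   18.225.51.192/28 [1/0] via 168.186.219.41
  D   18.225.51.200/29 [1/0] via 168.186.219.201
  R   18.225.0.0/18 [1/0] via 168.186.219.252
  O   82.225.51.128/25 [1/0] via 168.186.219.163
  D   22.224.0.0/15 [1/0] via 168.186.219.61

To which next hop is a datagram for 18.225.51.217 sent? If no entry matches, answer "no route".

Routes whose prefix contains 18.225.51.217:
  18.192.0.0/10 (18.192.0.0 - 18.255.255.255) -> 168.186.219.6
  18.225.0.0/18 (18.225.0.0 - 18.225.63.255) -> 168.186.219.252
  18.225.48.0/20 (18.225.48.0 - 18.225.63.255) -> 168.186.219.134
More-specific entries that do NOT match:
  18.225.51.208/29 (18.225.51.208 - 18.225.51.215) does not contain 18.225.51.217
  18.225.51.248/29 (18.225.51.248 - 18.225.51.255) does not contain 18.225.51.217
  18.225.51.200/29 (18.225.51.200 - 18.225.51.207) does not contain 18.225.51.217
  18.225.51.192/28 (18.225.51.192 - 18.225.51.207) does not contain 18.225.51.217
  82.225.51.128/25 (82.225.51.128 - 82.225.51.255) does not contain 18.225.51.217
Longest matching prefix is /20 -> next hop 168.186.219.134.

168.186.219.134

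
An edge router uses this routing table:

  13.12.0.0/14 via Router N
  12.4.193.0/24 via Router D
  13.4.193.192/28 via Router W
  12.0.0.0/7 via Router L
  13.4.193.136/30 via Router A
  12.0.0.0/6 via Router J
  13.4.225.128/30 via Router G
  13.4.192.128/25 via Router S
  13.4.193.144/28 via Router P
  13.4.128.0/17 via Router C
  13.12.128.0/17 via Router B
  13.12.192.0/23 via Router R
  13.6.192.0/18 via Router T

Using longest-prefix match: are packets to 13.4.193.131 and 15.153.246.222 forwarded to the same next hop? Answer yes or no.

13.4.193.131: longest match 13.4.128.0/17 -> Router C
15.153.246.222: longest match 12.0.0.0/6 -> Router J

no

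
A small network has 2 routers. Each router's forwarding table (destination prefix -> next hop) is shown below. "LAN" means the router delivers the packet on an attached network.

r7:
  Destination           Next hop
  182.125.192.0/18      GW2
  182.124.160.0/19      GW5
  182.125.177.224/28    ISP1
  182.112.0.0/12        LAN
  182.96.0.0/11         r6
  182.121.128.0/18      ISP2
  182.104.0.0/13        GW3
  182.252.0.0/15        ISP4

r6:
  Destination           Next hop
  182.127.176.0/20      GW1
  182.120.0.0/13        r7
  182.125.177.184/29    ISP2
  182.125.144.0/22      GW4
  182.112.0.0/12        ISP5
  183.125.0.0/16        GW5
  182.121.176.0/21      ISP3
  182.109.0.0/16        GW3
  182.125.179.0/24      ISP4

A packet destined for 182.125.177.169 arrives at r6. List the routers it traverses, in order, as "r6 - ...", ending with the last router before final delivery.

At r6: longest match for 182.125.177.169 is 182.120.0.0/13 -> r7
At r7: longest match for 182.125.177.169 is 182.112.0.0/12 -> LAN

r6 - r7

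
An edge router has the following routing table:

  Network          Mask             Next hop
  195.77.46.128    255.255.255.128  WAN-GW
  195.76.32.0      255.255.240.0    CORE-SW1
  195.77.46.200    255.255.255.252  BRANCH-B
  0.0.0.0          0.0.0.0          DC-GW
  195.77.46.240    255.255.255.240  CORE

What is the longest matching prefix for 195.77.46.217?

195.77.46.128/25

Entries matching 195.77.46.217:
  0.0.0.0/0 (default, matches everything)
  195.77.46.128/25 (195.77.46.128 - 195.77.46.255)
Most specific is 195.77.46.128/25.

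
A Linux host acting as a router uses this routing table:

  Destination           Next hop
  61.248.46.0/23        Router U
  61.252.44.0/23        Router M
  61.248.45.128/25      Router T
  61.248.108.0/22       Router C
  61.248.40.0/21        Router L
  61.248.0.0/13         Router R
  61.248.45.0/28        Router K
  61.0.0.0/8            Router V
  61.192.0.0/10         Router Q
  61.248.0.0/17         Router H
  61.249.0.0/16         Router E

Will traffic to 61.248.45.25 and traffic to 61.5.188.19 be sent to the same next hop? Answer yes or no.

61.248.45.25: longest match 61.248.40.0/21 -> Router L
61.5.188.19: longest match 61.0.0.0/8 -> Router V

no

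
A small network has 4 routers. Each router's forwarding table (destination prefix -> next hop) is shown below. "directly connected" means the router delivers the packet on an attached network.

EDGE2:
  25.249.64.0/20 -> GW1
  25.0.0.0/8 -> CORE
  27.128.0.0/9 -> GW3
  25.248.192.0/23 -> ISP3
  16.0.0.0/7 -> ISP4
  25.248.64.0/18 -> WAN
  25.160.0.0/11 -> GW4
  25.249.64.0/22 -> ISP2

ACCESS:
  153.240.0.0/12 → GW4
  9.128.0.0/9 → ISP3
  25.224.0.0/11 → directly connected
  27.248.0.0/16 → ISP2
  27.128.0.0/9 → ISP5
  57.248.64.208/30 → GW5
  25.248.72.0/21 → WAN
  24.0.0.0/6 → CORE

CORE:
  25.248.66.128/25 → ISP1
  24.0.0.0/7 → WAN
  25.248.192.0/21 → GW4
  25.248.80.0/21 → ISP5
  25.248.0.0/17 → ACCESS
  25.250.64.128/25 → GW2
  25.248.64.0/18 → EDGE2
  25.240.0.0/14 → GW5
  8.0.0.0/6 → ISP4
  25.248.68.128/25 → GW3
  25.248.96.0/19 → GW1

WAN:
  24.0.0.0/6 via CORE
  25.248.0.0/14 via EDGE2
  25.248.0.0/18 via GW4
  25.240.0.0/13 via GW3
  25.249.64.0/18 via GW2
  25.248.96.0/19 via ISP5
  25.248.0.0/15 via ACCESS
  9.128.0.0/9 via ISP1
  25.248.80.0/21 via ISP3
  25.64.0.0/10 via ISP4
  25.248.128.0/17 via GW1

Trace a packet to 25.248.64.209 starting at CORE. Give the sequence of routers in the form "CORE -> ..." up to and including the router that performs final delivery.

At CORE: longest match for 25.248.64.209 is 25.248.64.0/18 -> EDGE2
At EDGE2: longest match for 25.248.64.209 is 25.248.64.0/18 -> WAN
At WAN: longest match for 25.248.64.209 is 25.248.0.0/15 -> ACCESS
At ACCESS: longest match for 25.248.64.209 is 25.224.0.0/11 -> directly connected

CORE -> EDGE2 -> WAN -> ACCESS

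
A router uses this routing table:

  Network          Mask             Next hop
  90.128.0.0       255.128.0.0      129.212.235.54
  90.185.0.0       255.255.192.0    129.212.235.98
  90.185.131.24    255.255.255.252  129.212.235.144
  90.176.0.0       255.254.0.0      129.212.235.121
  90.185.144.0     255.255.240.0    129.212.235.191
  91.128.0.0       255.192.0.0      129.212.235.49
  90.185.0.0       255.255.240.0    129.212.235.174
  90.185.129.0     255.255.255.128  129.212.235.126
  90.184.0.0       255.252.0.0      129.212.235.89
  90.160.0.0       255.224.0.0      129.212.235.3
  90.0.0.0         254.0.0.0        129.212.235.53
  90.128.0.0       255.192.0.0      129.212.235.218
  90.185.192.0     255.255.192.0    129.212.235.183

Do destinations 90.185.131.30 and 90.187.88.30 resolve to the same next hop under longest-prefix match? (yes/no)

90.185.131.30: longest match 90.184.0.0/14 -> 129.212.235.89
90.187.88.30: longest match 90.184.0.0/14 -> 129.212.235.89

yes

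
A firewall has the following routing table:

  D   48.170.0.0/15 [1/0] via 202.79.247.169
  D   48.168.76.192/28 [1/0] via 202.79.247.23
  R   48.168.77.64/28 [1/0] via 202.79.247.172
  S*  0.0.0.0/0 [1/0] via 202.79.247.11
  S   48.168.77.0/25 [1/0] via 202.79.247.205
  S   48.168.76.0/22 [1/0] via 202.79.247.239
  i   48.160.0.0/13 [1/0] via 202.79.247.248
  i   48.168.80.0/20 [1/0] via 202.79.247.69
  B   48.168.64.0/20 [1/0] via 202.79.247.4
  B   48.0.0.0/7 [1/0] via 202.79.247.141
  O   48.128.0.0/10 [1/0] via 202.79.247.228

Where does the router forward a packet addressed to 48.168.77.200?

202.79.247.239

Routes whose prefix contains 48.168.77.200:
  0.0.0.0/0 (default, matches everything) -> 202.79.247.11
  48.0.0.0/7 (48.0.0.0 - 49.255.255.255) -> 202.79.247.141
  48.128.0.0/10 (48.128.0.0 - 48.191.255.255) -> 202.79.247.228
  48.168.64.0/20 (48.168.64.0 - 48.168.79.255) -> 202.79.247.4
  48.168.76.0/22 (48.168.76.0 - 48.168.79.255) -> 202.79.247.239
More-specific entries that do NOT match:
  48.168.76.192/28 (48.168.76.192 - 48.168.76.207) does not contain 48.168.77.200
  48.168.77.64/28 (48.168.77.64 - 48.168.77.79) does not contain 48.168.77.200
  48.168.77.0/25 (48.168.77.0 - 48.168.77.127) does not contain 48.168.77.200
Longest matching prefix is /22 -> next hop 202.79.247.239.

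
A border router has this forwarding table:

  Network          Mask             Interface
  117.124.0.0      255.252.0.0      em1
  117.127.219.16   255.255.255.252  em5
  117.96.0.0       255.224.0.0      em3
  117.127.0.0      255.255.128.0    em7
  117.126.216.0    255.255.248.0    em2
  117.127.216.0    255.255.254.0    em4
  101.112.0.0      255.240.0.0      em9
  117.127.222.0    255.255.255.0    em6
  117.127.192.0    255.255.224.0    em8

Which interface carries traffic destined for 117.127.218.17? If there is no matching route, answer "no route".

em8

Routes whose prefix contains 117.127.218.17:
  117.96.0.0/11 (117.96.0.0 - 117.127.255.255) -> em3
  117.124.0.0/14 (117.124.0.0 - 117.127.255.255) -> em1
  117.127.192.0/19 (117.127.192.0 - 117.127.223.255) -> em8
More-specific entries that do NOT match:
  117.127.219.16/30 (117.127.219.16 - 117.127.219.19) does not contain 117.127.218.17
  117.127.222.0/24 (117.127.222.0 - 117.127.222.255) does not contain 117.127.218.17
  117.127.216.0/23 (117.127.216.0 - 117.127.217.255) does not contain 117.127.218.17
  117.126.216.0/21 (117.126.216.0 - 117.126.223.255) does not contain 117.127.218.17
Longest matching prefix is /19 -> interface em8.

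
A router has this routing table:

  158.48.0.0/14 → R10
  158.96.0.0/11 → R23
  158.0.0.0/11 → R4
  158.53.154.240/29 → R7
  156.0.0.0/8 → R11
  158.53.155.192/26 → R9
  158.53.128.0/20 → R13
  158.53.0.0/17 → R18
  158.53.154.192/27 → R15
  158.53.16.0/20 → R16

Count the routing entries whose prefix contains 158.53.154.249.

No listed prefix contains 158.53.154.249.
Total matching entries: 0.

0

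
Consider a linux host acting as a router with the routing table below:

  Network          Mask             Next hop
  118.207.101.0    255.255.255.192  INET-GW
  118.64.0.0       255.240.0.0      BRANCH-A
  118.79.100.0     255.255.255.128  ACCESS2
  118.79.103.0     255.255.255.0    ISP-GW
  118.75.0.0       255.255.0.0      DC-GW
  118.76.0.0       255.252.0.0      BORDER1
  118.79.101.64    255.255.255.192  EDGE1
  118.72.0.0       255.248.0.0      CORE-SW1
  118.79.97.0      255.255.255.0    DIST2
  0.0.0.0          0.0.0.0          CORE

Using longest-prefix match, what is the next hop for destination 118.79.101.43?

Routes whose prefix contains 118.79.101.43:
  0.0.0.0/0 (default, matches everything) -> CORE
  118.64.0.0/12 (118.64.0.0 - 118.79.255.255) -> BRANCH-A
  118.72.0.0/13 (118.72.0.0 - 118.79.255.255) -> CORE-SW1
  118.76.0.0/14 (118.76.0.0 - 118.79.255.255) -> BORDER1
More-specific entries that do NOT match:
  118.207.101.0/26 (118.207.101.0 - 118.207.101.63) does not contain 118.79.101.43
  118.79.101.64/26 (118.79.101.64 - 118.79.101.127) does not contain 118.79.101.43
  118.79.100.0/25 (118.79.100.0 - 118.79.100.127) does not contain 118.79.101.43
  118.79.103.0/24 (118.79.103.0 - 118.79.103.255) does not contain 118.79.101.43
  118.79.97.0/24 (118.79.97.0 - 118.79.97.255) does not contain 118.79.101.43
  118.75.0.0/16 (118.75.0.0 - 118.75.255.255) does not contain 118.79.101.43
Longest matching prefix is /14 -> next hop BORDER1.

BORDER1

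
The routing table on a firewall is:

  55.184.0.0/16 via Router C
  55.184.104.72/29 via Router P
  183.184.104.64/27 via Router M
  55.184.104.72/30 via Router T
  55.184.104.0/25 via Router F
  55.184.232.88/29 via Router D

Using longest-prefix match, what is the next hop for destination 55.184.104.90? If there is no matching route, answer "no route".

Router F

Routes whose prefix contains 55.184.104.90:
  55.184.0.0/16 (55.184.0.0 - 55.184.255.255) -> Router C
  55.184.104.0/25 (55.184.104.0 - 55.184.104.127) -> Router F
More-specific entries that do NOT match:
  55.184.104.72/30 (55.184.104.72 - 55.184.104.75) does not contain 55.184.104.90
  55.184.104.72/29 (55.184.104.72 - 55.184.104.79) does not contain 55.184.104.90
  55.184.232.88/29 (55.184.232.88 - 55.184.232.95) does not contain 55.184.104.90
  183.184.104.64/27 (183.184.104.64 - 183.184.104.95) does not contain 55.184.104.90
Longest matching prefix is /25 -> next hop Router F.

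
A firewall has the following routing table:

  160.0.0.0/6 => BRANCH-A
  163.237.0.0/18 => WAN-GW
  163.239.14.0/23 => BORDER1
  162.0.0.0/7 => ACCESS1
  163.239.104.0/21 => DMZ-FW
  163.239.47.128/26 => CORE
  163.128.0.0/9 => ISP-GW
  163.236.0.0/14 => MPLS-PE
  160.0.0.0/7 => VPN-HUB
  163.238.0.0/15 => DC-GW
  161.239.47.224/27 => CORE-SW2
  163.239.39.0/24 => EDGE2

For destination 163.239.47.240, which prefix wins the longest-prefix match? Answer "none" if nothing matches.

Entries matching 163.239.47.240:
  160.0.0.0/6 (160.0.0.0 - 163.255.255.255)
  162.0.0.0/7 (162.0.0.0 - 163.255.255.255)
  163.128.0.0/9 (163.128.0.0 - 163.255.255.255)
  163.236.0.0/14 (163.236.0.0 - 163.239.255.255)
  163.238.0.0/15 (163.238.0.0 - 163.239.255.255)
Most specific is 163.238.0.0/15.

163.238.0.0/15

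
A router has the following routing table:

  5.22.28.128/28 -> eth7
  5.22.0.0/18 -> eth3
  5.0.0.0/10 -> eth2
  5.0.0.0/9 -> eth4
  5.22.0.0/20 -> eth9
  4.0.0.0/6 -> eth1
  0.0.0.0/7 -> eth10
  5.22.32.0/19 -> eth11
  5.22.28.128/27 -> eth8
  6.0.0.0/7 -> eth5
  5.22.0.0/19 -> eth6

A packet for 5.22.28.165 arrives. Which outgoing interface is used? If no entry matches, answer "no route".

eth6

Routes whose prefix contains 5.22.28.165:
  4.0.0.0/6 (4.0.0.0 - 7.255.255.255) -> eth1
  5.0.0.0/9 (5.0.0.0 - 5.127.255.255) -> eth4
  5.0.0.0/10 (5.0.0.0 - 5.63.255.255) -> eth2
  5.22.0.0/18 (5.22.0.0 - 5.22.63.255) -> eth3
  5.22.0.0/19 (5.22.0.0 - 5.22.31.255) -> eth6
More-specific entries that do NOT match:
  5.22.28.128/28 (5.22.28.128 - 5.22.28.143) does not contain 5.22.28.165
  5.22.28.128/27 (5.22.28.128 - 5.22.28.159) does not contain 5.22.28.165
  5.22.0.0/20 (5.22.0.0 - 5.22.15.255) does not contain 5.22.28.165
Longest matching prefix is /19 -> interface eth6.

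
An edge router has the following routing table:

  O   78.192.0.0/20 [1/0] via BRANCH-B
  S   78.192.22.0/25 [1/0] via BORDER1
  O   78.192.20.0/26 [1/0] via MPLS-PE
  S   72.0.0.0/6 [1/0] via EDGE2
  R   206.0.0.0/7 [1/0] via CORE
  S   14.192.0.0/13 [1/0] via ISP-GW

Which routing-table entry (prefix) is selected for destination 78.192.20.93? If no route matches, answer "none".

none

78.192.20.93 is outside every listed prefix and there is no default route.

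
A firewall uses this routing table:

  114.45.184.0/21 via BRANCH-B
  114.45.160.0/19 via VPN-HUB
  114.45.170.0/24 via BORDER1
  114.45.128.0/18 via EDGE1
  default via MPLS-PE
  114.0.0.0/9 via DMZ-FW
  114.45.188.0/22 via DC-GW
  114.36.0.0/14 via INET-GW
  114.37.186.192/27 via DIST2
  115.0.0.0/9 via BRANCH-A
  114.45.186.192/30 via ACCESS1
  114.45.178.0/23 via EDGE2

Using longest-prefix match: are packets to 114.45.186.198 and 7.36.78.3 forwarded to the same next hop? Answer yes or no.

no

114.45.186.198: longest match 114.45.184.0/21 -> BRANCH-B
7.36.78.3: longest match 0.0.0.0/0 -> MPLS-PE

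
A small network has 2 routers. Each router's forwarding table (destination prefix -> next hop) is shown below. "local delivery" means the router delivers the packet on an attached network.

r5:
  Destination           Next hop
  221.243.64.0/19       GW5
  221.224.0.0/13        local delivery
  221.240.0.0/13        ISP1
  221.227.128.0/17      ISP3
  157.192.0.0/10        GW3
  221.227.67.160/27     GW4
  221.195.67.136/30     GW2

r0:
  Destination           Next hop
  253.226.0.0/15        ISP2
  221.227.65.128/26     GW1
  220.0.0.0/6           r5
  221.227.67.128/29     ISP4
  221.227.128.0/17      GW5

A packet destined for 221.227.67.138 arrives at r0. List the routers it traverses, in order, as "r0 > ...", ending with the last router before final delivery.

At r0: longest match for 221.227.67.138 is 220.0.0.0/6 -> r5
At r5: longest match for 221.227.67.138 is 221.224.0.0/13 -> local delivery

r0 > r5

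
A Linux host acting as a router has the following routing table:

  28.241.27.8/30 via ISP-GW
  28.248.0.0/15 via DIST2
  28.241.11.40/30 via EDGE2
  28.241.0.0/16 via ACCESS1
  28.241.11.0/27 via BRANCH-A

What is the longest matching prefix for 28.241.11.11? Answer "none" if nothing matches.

28.241.11.0/27

Entries matching 28.241.11.11:
  28.241.0.0/16 (28.241.0.0 - 28.241.255.255)
  28.241.11.0/27 (28.241.11.0 - 28.241.11.31)
Most specific is 28.241.11.0/27.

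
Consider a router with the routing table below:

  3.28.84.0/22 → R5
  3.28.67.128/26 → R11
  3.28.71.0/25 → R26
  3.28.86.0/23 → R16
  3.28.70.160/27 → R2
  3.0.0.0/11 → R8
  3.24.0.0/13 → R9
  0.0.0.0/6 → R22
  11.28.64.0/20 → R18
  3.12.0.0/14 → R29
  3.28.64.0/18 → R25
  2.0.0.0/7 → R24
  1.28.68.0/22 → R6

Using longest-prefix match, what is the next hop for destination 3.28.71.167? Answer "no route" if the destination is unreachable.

Routes whose prefix contains 3.28.71.167:
  0.0.0.0/6 (0.0.0.0 - 3.255.255.255) -> R22
  2.0.0.0/7 (2.0.0.0 - 3.255.255.255) -> R24
  3.0.0.0/11 (3.0.0.0 - 3.31.255.255) -> R8
  3.24.0.0/13 (3.24.0.0 - 3.31.255.255) -> R9
  3.28.64.0/18 (3.28.64.0 - 3.28.127.255) -> R25
More-specific entries that do NOT match:
  3.28.70.160/27 (3.28.70.160 - 3.28.70.191) does not contain 3.28.71.167
  3.28.67.128/26 (3.28.67.128 - 3.28.67.191) does not contain 3.28.71.167
  3.28.71.0/25 (3.28.71.0 - 3.28.71.127) does not contain 3.28.71.167
  3.28.86.0/23 (3.28.86.0 - 3.28.87.255) does not contain 3.28.71.167
  3.28.84.0/22 (3.28.84.0 - 3.28.87.255) does not contain 3.28.71.167
  1.28.68.0/22 (1.28.68.0 - 1.28.71.255) does not contain 3.28.71.167
  11.28.64.0/20 (11.28.64.0 - 11.28.79.255) does not contain 3.28.71.167
Longest matching prefix is /18 -> next hop R25.

R25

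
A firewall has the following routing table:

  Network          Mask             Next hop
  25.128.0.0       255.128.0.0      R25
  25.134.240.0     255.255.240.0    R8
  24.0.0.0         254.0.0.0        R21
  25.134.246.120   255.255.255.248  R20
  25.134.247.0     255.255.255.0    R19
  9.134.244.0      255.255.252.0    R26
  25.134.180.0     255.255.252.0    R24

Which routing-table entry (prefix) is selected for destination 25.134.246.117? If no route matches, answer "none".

25.134.240.0/20

Entries matching 25.134.246.117:
  24.0.0.0/7 (24.0.0.0 - 25.255.255.255)
  25.128.0.0/9 (25.128.0.0 - 25.255.255.255)
  25.134.240.0/20 (25.134.240.0 - 25.134.255.255)
Most specific is 25.134.240.0/20.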